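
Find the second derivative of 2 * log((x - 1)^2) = -4/(x^2 - 2*x + 1)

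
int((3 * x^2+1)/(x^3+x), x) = log(2*x^3 + 2*x) + C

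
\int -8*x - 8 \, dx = -4*x^2 - 8*x + C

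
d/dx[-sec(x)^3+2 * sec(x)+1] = (2 - 3/cos(x)^2)*sin(x)/cos(x)^2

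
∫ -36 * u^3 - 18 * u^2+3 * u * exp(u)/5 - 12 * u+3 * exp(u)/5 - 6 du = 3*u*(-15*u^3 - 10*u^2 - 10*u + exp(u) - 10)/5 + C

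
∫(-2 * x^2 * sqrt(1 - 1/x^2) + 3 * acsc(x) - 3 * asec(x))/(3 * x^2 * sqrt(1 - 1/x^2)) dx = -2*x/3 + (4*acsc(x) + pi)*(4*asec(x) + pi)/16 + C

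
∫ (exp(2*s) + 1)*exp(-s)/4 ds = sinh(s)/2 + C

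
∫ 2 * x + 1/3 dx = x^2 + x/3 + C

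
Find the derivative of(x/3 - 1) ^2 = 2*x/9 - 2/3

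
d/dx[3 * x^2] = 6*x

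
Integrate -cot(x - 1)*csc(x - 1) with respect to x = csc(x - 1) + C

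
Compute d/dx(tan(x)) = cos(x)^(-2)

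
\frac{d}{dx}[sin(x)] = cos(x)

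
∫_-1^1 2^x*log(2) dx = 3/2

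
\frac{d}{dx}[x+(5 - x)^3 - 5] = -3*x^2 + 30*x - 74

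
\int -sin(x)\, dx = cos(x) + C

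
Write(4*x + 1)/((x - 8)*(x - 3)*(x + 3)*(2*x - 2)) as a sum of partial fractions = 1/(48*(x + 3)) + 5/(112*(x - 1)) - 13/(120*(x - 3)) + 3/(70*(x - 8))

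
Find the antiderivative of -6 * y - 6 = -3*y^2 - 6*y + C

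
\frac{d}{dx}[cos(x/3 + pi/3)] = -sin((x + pi)/3)/3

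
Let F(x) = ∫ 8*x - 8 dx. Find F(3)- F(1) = 16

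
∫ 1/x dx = log(-4*x) + C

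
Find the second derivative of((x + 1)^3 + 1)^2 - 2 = 30*x^4 + 120*x^3 + 180*x^2 + 132*x + 42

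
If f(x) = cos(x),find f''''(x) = cos(x)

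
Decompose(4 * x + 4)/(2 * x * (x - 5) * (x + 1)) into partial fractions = 2/(5*(x - 5)) - 2/(5*x)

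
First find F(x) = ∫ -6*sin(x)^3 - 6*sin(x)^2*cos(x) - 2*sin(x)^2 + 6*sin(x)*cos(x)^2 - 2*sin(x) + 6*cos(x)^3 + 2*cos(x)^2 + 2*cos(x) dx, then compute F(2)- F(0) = -4 + 2*cos(2) + sin(4) + 4*sqrt(2)*sin(pi/4 + 2)^3 + 2*sin(2)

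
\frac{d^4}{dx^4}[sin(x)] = sin(x)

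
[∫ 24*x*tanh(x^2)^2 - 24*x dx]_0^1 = -12*tanh(1)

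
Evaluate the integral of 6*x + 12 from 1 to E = -27 + 3*(2 + E)^2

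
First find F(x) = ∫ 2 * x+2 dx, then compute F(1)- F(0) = 3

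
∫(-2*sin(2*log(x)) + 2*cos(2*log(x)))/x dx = sqrt(2)*sin(2*log(x) + pi/4) + C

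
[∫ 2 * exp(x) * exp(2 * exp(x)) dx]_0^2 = -exp(2) + exp(2*exp(2))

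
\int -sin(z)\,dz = cos(z) + C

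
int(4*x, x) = 2*x^2 + C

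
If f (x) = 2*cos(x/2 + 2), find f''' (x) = sin(x/2 + 2)/4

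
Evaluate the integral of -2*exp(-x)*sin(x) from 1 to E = -(cos(1) + sin(1))*exp(-1) + (cos(E) + sin(E))*exp(-E)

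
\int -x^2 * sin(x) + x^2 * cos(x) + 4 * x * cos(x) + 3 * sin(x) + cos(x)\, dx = sqrt(2)*((x + 1)^2 - 2)*sin(x + pi/4) + C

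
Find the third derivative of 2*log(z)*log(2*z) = (8*log(z) - 12 + 4*log(2))/z^3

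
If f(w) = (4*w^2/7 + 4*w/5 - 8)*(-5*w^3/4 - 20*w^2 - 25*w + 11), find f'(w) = -25*w^4/7 - 348*w^3/7 - 426*w^2/7 + 2048*w/7 + 1044/5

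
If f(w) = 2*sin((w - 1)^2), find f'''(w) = -16*w^3*cos(w^2 - 2*w + 1) + 48*w^2*cos(w^2 - 2*w + 1) - 24*w*sin(w^2 - 2*w + 1) - 48*w*cos(w^2 - 2*w + 1) + 24*sin(w^2 - 2*w + 1) + 16*cos(w^2 - 2*w + 1)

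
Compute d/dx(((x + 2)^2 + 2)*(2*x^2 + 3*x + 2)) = 8*x^3 + 33*x^2 + 52*x + 26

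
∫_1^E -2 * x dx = 1 - exp(2)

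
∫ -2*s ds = -s^2 + C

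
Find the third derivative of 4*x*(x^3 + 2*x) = 96*x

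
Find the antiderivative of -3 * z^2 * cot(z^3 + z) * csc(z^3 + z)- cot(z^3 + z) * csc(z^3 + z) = csc(z^3 + z) + C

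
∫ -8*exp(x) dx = -8*exp(x) + C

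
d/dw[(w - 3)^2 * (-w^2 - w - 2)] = -4*w^3 + 15*w^2 - 10*w + 3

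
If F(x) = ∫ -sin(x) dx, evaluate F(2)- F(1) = -cos(1) + cos(2)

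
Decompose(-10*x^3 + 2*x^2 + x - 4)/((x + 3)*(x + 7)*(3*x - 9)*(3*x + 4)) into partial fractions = -592/(3315*(3*x + 4)) - 3517/(2040*(x + 7)) + 281/(360*(x + 3)) - 253/(2340*(x - 3))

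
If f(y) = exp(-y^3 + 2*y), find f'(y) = -3*y^2*exp(-y^3 + 2*y) + 2*exp(-y^3 + 2*y)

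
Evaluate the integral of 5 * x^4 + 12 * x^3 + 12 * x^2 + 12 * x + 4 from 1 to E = -18 + (2*E + exp(3))*(2 + exp(2) + 3*E)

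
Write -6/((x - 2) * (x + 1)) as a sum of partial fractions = 2/(x + 1) - 2/(x - 2)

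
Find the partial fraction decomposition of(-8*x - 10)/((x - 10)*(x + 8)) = -3/(x + 8) - 5/(x - 10)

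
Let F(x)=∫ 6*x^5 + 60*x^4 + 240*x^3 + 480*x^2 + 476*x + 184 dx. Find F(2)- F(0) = 4008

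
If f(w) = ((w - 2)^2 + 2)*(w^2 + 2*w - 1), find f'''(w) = 24*w - 12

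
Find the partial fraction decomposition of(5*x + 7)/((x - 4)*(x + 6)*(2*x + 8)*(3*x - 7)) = -252/(2375*(3*x - 7)) + 23/(1000*(x + 6)) - 13/(608*(x + 4)) + 27/(800*(x - 4))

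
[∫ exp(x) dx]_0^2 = -1 + exp(2)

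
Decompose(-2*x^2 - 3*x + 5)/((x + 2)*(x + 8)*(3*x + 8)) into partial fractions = 11/(32*(3*x + 8)) - 33/(32*(x + 8)) + 1/(4*(x + 2))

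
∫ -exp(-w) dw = exp(-w) + C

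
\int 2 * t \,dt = t^2 + C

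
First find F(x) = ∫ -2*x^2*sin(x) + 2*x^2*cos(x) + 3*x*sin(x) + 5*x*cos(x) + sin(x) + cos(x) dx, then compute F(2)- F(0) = 10*cos(2) + 10*sin(2)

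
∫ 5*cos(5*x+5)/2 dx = sin(5*x + 5)/2 + C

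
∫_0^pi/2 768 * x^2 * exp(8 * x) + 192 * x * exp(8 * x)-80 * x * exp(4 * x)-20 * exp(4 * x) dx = -10*pi*exp(2*pi) + 24*pi^2*exp(4*pi)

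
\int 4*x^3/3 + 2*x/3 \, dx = x^4/3 + x^2/3 + C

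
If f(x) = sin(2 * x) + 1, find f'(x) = 2*cos(2*x)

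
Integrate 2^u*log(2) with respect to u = 2^u + C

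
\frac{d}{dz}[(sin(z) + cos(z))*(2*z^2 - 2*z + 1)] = 2*sqrt(2)*z^2*cos(z + pi/4) + 6*z*sin(z) + 2*z*cos(z) - 3*sin(z) - cos(z)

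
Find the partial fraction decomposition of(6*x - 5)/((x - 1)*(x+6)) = 41/(7*(x + 6)) + 1/(7*(x - 1))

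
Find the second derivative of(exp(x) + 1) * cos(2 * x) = -4*exp(x)*sin(2*x) - 3*exp(x)*cos(2*x) - 4*cos(2*x)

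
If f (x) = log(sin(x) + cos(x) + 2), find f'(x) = (-sin(x) + cos(x))/(sin(x) + cos(x) + 2)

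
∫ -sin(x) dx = cos(x) + C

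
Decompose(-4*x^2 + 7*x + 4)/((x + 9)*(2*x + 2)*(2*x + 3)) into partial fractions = 31/(15*(2*x + 3)) - 383/(240*(x + 9)) - 7/(16*(x + 1))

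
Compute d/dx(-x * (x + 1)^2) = -3*x^2 - 4*x - 1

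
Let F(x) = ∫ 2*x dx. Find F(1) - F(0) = 1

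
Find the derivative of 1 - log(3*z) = -1/z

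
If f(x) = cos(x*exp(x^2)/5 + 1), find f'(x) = -(2*x^2 + 1)*exp(x^2)*sin(x*exp(x^2)/5 + 1)/5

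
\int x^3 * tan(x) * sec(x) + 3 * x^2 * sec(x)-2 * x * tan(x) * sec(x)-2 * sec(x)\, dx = x*(x^2 - 2)*sec(x) + C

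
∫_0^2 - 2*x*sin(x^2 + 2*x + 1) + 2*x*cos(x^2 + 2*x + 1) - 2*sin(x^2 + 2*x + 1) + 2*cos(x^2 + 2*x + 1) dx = cos(9) - sin(1) - cos(1) + sin(9)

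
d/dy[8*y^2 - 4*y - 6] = 16*y - 4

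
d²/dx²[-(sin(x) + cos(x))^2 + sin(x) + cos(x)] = 8*sin(x)*cos(x) - sin(x) - cos(x)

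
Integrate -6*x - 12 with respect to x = -3*x^2 - 12*x + C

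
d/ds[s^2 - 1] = 2*s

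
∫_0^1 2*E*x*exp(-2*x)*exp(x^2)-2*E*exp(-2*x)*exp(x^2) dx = 1 - E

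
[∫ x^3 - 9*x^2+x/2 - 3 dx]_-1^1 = -12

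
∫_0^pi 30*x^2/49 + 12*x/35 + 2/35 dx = 2*pi/35 + 6*pi^2/35 + 10*pi^3/49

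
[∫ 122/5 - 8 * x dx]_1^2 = 62/5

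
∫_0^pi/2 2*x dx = pi^2/4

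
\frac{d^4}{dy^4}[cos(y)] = cos(y)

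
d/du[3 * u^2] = 6*u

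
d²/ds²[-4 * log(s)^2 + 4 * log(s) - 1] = (8*log(s) - 12)/s^2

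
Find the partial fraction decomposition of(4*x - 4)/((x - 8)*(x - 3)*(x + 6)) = -2/(9*(x + 6)) - 8/(45*(x - 3)) + 2/(5*(x - 8))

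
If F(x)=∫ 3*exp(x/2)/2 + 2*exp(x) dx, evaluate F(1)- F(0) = -5 + 3*exp(1/2) + 2*E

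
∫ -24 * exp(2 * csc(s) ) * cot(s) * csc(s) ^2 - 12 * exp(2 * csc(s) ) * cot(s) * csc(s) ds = 12*exp(2*csc(s))*csc(s) + C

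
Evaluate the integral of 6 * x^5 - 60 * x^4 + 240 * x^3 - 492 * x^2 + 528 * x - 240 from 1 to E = -9 + (-2 + (-2 + E)^3)^2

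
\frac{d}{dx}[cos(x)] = -sin(x)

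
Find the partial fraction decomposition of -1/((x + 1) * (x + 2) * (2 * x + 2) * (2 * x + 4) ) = -1/(2*(x + 2)) - 1/(4*(x + 2)^2) + 1/(2*(x + 1)) - 1/(4*(x + 1)^2)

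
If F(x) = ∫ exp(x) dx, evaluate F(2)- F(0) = -1 + exp(2)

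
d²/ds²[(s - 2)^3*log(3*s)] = (6*s^3*log(s) + 5*s^3 + 6*s^3*log(3) - 12*s^2*log(s) - 18*s^2 - 12*s^2*log(3) + 12*s + 8)/s^2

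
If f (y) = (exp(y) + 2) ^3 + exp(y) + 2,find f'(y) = 3*exp(3*y) + 12*exp(2*y) + 13*exp(y)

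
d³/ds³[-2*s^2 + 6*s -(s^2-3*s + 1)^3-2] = -120*s^3 + 540*s^2 - 720*s + 270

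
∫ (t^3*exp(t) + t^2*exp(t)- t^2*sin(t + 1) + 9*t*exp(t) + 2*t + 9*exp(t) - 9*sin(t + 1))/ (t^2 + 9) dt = t*exp(t) + log(t^2/9 + 1) + cos(t + 1) + C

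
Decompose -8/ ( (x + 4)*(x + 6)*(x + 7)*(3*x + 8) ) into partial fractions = -27/(65*(3*x + 8)) + 8/(39*(x + 7)) - 2/(5*(x + 6)) + 1/(3*(x + 4))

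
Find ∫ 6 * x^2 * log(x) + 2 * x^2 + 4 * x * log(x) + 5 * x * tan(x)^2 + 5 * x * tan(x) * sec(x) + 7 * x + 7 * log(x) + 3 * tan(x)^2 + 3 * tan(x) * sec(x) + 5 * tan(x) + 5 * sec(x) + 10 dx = x*(2*x^2 + 2*x + 7)*log(x) + (5*x + 3)*(tan(x) + sec(x)) + C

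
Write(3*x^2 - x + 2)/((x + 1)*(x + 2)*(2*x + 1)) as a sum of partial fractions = 13/(3*(2*x + 1)) + 16/(3*(x + 2)) - 6/(x + 1)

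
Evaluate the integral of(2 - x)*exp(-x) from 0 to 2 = exp(-2) + 1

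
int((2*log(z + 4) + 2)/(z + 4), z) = (log(z + 4) + 1)^2 + C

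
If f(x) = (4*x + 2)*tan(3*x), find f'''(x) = 648*x*tan(3*x)^4 + 864*x*tan(3*x)^2 + 216*x + 324*tan(3*x)^4 + 216*tan(3*x)^3 + 432*tan(3*x)^2 + 216*tan(3*x) + 108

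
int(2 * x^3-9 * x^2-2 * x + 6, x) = x^4/2 - 3*x^3 - x^2 + 6*x + C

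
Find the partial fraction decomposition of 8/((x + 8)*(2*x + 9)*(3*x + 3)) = -32/(147*(2*x + 9)) + 8/(147*(x + 8)) + 8/(147*(x + 1))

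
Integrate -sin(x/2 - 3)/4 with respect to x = cos(x/2 - 3)/2 + C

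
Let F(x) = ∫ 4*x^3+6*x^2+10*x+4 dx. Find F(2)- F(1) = 48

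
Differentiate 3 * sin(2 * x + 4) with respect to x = 6*cos(2*x + 4)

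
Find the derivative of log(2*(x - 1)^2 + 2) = (2*x - 2)/(x^2 - 2*x + 2)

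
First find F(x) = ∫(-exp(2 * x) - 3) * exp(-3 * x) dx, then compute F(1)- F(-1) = -exp(3) - E + exp(-3) + exp(-1)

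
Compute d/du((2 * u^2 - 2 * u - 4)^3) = 48*u^5 - 120*u^4 - 96*u^3 + 264*u^2 + 96*u - 96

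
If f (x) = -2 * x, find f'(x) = -2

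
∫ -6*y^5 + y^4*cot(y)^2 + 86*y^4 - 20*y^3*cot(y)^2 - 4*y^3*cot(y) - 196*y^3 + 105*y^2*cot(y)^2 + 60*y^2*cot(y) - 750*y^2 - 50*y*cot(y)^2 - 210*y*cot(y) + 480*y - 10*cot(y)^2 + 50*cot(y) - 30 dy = (y^2 + 3*y + cot(y) - 1)*(-y^2*(y - 10)^2 - 5*y^2 + 50*y + 10) + C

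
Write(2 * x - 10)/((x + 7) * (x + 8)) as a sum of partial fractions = 26/(x + 8) - 24/(x + 7)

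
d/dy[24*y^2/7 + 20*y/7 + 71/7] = 48*y/7 + 20/7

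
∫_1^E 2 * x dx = -1 + exp(2)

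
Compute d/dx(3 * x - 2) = 3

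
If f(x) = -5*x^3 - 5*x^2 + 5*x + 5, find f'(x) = -15*x^2 - 10*x + 5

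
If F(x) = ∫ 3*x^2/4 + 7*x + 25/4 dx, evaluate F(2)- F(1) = 37/2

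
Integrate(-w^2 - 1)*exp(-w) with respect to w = ((w + 1)^2 + 2)*exp(-w) + C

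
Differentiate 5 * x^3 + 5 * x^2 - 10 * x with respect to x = 15*x^2 + 10*x - 10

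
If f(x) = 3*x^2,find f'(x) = 6*x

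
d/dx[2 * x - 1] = 2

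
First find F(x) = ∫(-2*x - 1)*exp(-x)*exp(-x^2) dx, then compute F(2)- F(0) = -1 + exp(-6)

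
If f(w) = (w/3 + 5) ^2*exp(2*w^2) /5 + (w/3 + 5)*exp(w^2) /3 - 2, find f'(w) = 4*w^3*exp(2*w^2)/45 + 8*w^2*exp(2*w^2)/3 + 2*w^2*exp(w^2)/9 + 902*w*exp(2*w^2)/45 + 10*w*exp(w^2)/3 + 2*exp(2*w^2)/3 + exp(w^2)/9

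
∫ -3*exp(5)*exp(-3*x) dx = exp(5 - 3*x) + C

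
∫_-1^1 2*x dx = 0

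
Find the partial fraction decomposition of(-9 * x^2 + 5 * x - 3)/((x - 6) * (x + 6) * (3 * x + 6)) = -119/(48*(x + 6)) + 49/(96*(x + 2)) - 33/(32*(x - 6))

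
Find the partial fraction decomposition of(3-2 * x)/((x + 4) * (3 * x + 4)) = 17/(8*(3*x + 4)) - 11/(8*(x + 4))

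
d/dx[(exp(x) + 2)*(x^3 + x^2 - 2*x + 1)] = x^3*exp(x) + 4*x^2*exp(x) + 6*x^2 + 4*x - exp(x) - 4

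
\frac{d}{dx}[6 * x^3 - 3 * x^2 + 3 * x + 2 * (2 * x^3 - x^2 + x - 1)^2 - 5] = 48*x^5 - 40*x^4 + 40*x^3 - 18*x^2 + 6*x - 1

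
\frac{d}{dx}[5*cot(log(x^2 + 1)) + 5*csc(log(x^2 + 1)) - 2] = -10*x*(cos(log(x^2 + 1)) + 1)/((x^2 + 1)*sin(log(x^2 + 1))^2)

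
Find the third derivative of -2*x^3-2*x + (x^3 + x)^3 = 504*x^6 + 630*x^4 + 180*x^2 - 6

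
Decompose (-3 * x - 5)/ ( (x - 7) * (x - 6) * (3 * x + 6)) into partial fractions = 1/(216*(x + 2)) + 23/(24*(x - 6)) - 26/(27*(x - 7))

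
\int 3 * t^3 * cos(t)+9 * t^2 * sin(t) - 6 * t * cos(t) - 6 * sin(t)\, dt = 3*t*(t^2 - 2)*sin(t) + C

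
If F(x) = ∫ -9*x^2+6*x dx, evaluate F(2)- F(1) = -12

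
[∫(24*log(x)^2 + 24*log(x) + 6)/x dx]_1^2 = -1 + (1 + 2*log(2))^3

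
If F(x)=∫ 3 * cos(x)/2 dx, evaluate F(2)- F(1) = -3*sin(1)/2 + 3*sin(2)/2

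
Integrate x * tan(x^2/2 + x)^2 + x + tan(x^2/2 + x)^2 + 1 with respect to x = tan(x*(x + 2)/2) + C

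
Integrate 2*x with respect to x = x^2 + C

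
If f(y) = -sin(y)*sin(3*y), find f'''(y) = -4*sin(2*y) + 32*sin(4*y)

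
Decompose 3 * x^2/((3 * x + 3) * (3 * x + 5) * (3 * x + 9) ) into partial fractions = -25/(24*(3*x + 5)) + 3/(8*(x + 3)) + 1/(12*(x + 1))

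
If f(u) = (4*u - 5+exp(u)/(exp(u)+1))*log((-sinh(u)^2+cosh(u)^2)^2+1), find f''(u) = -(exp(2*u)*log(2) - exp(u)*log(2))/(exp(3*u) + 3*exp(2*u) + 3*exp(u) + 1)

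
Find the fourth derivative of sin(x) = sin(x)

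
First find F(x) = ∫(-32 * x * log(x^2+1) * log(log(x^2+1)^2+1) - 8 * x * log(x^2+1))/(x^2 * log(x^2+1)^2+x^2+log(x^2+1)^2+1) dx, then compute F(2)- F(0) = -4*log(1 + log(5)^2)^2 - 2*log(1 + log(5)^2)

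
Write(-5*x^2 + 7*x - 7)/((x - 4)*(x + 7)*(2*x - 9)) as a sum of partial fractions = -307/(23*(2*x - 9)) - 301/(253*(x + 7)) + 59/(11*(x - 4))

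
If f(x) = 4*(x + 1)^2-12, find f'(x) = 8*x + 8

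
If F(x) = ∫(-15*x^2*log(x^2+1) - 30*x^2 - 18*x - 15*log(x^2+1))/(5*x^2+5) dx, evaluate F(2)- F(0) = -39*log(5)/5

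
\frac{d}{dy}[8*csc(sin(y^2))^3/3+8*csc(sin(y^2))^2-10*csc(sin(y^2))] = 4*y*(5 - 8/sin(sin(y^2)) - 4/sin(sin(y^2))^2)*cos(y^2)*cos(sin(y^2))/sin(sin(y^2))^2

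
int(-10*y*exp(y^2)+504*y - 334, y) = 252*y^2 - 334*y - 5*exp(y^2) + C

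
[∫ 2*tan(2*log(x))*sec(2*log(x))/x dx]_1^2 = -1 + sec(2*log(2))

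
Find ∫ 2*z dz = z^2 + C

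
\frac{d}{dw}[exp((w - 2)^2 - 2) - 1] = 2*w*exp(w^2 - 4*w + 2) - 4*exp(w^2 - 4*w + 2)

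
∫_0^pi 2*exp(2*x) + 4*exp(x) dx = -9 + (2 + exp(pi))^2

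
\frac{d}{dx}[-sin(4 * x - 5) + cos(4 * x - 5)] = -4*sin(4*x - 5) - 4*cos(4*x - 5)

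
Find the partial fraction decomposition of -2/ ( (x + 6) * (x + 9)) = 2/(3*(x + 9)) - 2/(3*(x + 6))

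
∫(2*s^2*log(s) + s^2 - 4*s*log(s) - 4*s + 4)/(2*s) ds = (s - 2)^2*log(s)/2 + C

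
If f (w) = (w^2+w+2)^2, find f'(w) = 4*w^3 + 6*w^2 + 10*w + 4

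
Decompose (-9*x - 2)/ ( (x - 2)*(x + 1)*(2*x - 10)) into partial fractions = 7/(36*(x + 1)) + 10/(9*(x - 2)) - 47/(36*(x - 5))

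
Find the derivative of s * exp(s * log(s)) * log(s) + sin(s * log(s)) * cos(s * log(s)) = s*exp(s*log(s))*log(s)^2 + s*exp(s*log(s))*log(s) + exp(s*log(s))*log(s) + exp(s*log(s)) + log(s)*cos(2*s*log(s)) + cos(2*s*log(s))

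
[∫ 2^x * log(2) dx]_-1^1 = 3/2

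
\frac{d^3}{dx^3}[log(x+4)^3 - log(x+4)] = (6*log(x + 4)^2 - 18*log(x + 4) + 4)/(x^3 + 12*x^2 + 48*x + 64)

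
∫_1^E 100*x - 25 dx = -27 - 5*E + 2*(-1 + 5*E)^2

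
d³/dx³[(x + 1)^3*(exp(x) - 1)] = x^3*exp(x) + 12*x^2*exp(x) + 39*x*exp(x) + 34*exp(x) - 6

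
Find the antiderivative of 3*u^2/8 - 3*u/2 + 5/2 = u^3/8 - 3*u^2/4 + 5*u/2 + C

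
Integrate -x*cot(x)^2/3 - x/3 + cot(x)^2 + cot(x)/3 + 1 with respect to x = (x/3 - 1)*cot(x) + C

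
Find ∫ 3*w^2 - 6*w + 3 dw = w^3 - 3*w^2 + 3*w + C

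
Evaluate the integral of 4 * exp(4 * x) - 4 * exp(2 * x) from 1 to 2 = -(-1 + exp(2))^2 + (-1 + exp(4))^2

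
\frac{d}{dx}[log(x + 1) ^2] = 2*log(x + 1)/(x + 1)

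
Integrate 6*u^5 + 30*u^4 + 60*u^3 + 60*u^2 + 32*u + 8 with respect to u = u^6 + 6*u^5 + 15*u^4 + 20*u^3 + 16*u^2 + 8*u + C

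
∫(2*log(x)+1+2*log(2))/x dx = (log(2*x) + 1)*log(2*x) + C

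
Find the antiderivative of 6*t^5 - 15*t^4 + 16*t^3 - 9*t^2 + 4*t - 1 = t^6 - 3*t^5 + 4*t^4 - 3*t^3 + 2*t^2 - t + C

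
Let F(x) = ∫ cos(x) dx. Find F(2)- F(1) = -sin(1) + sin(2)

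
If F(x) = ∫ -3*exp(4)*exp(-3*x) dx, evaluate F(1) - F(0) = E - exp(4)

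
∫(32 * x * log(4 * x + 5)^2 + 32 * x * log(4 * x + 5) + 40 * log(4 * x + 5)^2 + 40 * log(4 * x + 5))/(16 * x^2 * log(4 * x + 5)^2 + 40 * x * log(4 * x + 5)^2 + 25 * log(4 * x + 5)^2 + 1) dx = log((4*x + 5)^2*log(4*x + 5)^2 + 1) + C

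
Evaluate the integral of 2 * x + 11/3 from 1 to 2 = 20/3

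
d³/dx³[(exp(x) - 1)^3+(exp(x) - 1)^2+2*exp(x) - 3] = 27*exp(3*x) - 16*exp(2*x) + 3*exp(x)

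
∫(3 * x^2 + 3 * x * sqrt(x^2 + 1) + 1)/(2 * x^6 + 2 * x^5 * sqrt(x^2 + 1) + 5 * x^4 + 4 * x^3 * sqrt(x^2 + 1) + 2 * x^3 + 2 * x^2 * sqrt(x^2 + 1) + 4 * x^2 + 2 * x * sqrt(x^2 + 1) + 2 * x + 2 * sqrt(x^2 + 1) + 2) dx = (x + sqrt(x^2 + 1))*(x^2 + 1)/((x + sqrt(x^2 + 1))*(x^2 + 1) + 1) + C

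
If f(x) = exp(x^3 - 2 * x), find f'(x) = 3*x^2*exp(x^3 - 2*x) - 2*exp(x^3 - 2*x)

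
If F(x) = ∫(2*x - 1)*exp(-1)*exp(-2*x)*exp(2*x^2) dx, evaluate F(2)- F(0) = -exp(-1)/2 + exp(3)/2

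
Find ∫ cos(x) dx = sin(x) + C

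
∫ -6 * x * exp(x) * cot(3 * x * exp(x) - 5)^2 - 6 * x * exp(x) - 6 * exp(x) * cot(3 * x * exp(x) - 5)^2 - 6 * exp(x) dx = 2*cot(3*x*exp(x) - 5) + C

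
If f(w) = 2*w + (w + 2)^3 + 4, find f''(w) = 6*w + 12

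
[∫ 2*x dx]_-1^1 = 0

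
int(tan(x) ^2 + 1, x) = tan(x) + C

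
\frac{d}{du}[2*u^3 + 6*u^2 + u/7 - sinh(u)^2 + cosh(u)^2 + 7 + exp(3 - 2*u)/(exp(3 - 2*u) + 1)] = (84*u^2*exp(2*u - 3) + 42*u^2*exp(4*u - 6) + 42*u^2 + 168*u*exp(2*u - 3) + 84*u*exp(4*u - 6) + 84*u - 12*exp(2*u - 3) + exp(4*u - 6) + 1)/(7*exp(-6)*exp(4*u) + 14*exp(-3)*exp(2*u) + 7)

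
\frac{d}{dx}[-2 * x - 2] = -2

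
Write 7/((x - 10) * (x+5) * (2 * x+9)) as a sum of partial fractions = -28/(29*(2*x + 9)) + 7/(15*(x + 5)) + 7/(435*(x - 10))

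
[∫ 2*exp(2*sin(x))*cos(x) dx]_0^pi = 0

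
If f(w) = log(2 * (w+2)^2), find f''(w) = -2/(w^2 + 4*w + 4)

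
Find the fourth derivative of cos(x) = cos(x)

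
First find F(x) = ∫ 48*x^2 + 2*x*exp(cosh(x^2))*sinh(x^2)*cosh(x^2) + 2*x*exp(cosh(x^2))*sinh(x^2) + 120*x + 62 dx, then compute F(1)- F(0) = -E + exp(cosh(1))*cosh(1) + 138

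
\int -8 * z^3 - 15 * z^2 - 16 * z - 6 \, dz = -2*z^4 - 5*z^3 - 8*z^2 - 6*z + C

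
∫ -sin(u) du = cos(u) + C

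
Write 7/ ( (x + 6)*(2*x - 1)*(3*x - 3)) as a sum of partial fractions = -28/(39*(2*x - 1)) + 1/(39*(x + 6)) + 1/(3*(x - 1))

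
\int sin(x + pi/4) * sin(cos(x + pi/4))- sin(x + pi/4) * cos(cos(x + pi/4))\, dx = sin(cos(x + pi/4)) + cos(cos(x + pi/4)) + C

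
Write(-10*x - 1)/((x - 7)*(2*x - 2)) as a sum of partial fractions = 11/(12*(x - 1)) - 71/(12*(x - 7))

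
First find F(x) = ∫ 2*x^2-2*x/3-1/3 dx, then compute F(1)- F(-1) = 2/3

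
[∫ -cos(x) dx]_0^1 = -sin(1)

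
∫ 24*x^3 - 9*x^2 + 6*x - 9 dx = 6*x^4 - 3*x^3 + 3*x^2 - 9*x + C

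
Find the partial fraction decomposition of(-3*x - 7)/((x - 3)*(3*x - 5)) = 9/(3*x - 5) - 4/(x - 3)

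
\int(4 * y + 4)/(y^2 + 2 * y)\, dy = 2*log(y*(y + 2)) + C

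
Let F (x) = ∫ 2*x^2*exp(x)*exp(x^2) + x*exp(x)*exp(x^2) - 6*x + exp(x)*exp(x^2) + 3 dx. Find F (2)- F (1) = -exp(2) - 6 + 2*exp(6)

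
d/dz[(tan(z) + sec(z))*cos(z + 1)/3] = -sin(z)^2*cos(1)/(3*cos(z)) - sin(1)*sin(z)/3 + cos(z + 1)/(3*cos(z)^2) - sin(1)/(3*cos(z)^2)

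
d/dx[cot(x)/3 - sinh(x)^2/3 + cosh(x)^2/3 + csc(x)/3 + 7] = -(cos(x) + 1)/(3*sin(x)^2)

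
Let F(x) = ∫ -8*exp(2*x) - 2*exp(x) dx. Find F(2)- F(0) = -4*exp(4) - 2*exp(2) + 6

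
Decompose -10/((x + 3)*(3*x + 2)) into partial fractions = -30/(7*(3*x + 2)) + 10/(7*(x + 3))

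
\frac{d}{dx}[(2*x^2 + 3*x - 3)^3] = 48*x^5 + 180*x^4 + 72*x^3 - 243*x^2 - 54*x + 81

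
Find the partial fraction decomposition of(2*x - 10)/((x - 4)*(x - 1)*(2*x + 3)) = -52/(55*(2*x + 3)) + 8/(15*(x - 1)) - 2/(33*(x - 4))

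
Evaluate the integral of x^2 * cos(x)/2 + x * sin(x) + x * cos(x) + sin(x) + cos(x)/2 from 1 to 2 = -2*sin(1) + 9*sin(2)/2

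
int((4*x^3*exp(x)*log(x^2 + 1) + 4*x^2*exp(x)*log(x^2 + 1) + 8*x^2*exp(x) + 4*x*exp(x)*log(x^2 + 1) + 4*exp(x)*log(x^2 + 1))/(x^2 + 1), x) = 4*x*exp(x)*log(x^2 + 1) + C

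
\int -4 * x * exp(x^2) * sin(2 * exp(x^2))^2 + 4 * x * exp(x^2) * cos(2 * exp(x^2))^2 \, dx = sin(4*exp(x^2))/2 + C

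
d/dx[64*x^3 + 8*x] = 192*x^2 + 8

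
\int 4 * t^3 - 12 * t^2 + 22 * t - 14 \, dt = t^4 - 4*t^3 + 11*t^2 - 14*t + C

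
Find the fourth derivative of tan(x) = 24*tan(x)^5 + 40*tan(x)^3 + 16*tan(x)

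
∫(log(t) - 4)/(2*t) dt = (log(t) - 4)^2/4 + C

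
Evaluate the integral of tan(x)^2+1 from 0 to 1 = tan(1)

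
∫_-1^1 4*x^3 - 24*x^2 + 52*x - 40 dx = -96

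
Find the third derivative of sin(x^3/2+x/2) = -27*x^6*cos(x^3/2 + x/2)/8 - 27*x^4*cos(x^3/2 + x/2)/8 - 27*x^3*sin(x^3/2 + x/2)/2 - 9*x^2*cos(x^3/2 + x/2)/8 - 9*x*sin(x^3/2 + x/2)/2 + 23*cos(x^3/2 + x/2)/8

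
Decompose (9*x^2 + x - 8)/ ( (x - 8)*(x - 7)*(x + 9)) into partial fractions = 89/(34*(x + 9)) - 55/(2*(x - 7)) + 576/(17*(x - 8))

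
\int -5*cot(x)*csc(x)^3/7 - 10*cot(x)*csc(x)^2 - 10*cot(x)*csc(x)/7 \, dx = 5*(6 + 21/sin(x) + sin(x)^(-2))/(21*sin(x)) + C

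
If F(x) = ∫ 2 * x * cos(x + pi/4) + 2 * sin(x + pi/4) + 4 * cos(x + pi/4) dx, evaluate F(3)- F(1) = 10*sin(pi/4 + 3) - 6*sin(pi/4 + 1)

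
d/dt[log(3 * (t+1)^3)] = 3/(t + 1)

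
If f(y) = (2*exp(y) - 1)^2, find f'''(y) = 32*exp(2*y) - 4*exp(y)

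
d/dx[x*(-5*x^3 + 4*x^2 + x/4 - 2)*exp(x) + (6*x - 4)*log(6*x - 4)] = -5*x^4*exp(x) - 16*x^3*exp(x) + 49*x^2*exp(x)/4 - 3*x*exp(x)/2 - 2*exp(x) + 6*log(3*x - 2) + 6*log(2) + 6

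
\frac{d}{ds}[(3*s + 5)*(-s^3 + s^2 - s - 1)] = -12*s^3 - 6*s^2 + 4*s - 8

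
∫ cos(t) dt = sin(t) + C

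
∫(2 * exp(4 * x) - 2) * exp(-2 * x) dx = 4*sinh(x)^2 + C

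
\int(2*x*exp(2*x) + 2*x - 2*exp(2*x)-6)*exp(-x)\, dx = 4*(x - 2)*sinh(x) + C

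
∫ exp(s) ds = exp(s) + C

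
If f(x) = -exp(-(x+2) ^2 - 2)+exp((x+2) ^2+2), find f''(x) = (4*x^2*exp(2*x^2 + 8*x + 12) - 4*x^2 + 16*x*exp(2*x^2 + 8*x + 12) - 16*x + 18*exp(2*x^2 + 8*x + 12) - 14)*exp(-x^2 - 4*x - 6)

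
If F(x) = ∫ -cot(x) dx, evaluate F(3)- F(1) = -log(csc(1)) + log(csc(3))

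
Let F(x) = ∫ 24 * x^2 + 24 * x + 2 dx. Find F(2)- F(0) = 116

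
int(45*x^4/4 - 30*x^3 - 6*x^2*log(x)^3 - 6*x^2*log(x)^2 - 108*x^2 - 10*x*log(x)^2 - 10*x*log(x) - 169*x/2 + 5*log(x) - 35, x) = x*(9*x^4 - 30*x^3 - 8*x^2*log(x)^3 - 144*x^2 - 20*x*log(x)^2 - 169*x + 20*log(x) - 160)/4 + C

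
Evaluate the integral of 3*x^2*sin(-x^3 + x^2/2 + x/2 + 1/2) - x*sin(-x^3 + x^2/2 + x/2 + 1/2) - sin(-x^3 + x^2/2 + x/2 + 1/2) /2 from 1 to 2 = -cos(1/2) + cos(9/2)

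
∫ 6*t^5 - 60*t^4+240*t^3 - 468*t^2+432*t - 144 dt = t^6 - 12*t^5 + 60*t^4 - 156*t^3 + 216*t^2 - 144*t + C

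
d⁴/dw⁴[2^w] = 2^w*log(2)^4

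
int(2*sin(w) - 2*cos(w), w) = -2*sqrt(2)*sin(w + pi/4) + C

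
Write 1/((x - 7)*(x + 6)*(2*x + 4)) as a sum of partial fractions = 1/(104*(x + 6)) - 1/(72*(x + 2)) + 1/(234*(x - 7))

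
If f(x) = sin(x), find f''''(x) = sin(x)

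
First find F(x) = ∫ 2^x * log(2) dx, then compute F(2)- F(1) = 2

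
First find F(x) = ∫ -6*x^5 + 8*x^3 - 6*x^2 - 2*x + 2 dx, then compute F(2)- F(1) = -48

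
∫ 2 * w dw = w^2 + C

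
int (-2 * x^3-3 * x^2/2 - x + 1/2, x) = -x^4/2 - x^3/2 - x^2/2 + x/2 + C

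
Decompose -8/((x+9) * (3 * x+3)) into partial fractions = 1/(3*(x + 9)) - 1/(3*(x + 1))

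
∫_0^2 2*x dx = 4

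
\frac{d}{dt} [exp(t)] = exp(t)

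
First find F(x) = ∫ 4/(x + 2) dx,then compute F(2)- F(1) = -4*log(3) + 8*log(2)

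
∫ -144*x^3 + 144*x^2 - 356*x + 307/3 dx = -36*x^4 + 48*x^3 - 178*x^2 + 307*x/3 + C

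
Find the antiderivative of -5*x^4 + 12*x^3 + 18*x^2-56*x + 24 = -x^5 + 3*x^4 + 6*x^3 - 28*x^2 + 24*x + C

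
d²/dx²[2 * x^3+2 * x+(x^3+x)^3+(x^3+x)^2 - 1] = 72*x^7 + 126*x^5 + 30*x^4 + 60*x^3 + 24*x^2 + 18*x + 2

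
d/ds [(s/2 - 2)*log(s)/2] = (s*log(s) + s - 4)/(4*s)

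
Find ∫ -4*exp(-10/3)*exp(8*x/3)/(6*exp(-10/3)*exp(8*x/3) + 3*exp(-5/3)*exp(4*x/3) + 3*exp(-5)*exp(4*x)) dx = 1/(exp(4*x/3 - 5/3) + 1) + C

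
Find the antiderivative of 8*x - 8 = 4*x^2 - 8*x + C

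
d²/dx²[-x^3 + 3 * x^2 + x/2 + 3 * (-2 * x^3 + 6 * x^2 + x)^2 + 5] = 360*x^4 - 1440*x^3 + 1152*x^2 + 210*x + 12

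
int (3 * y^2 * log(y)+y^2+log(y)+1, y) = y*(y^2 + 1)*log(y) + C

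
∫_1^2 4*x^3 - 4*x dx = 9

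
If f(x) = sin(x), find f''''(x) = sin(x)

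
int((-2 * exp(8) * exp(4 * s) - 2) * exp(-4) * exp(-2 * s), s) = -2*sinh(2*s + 4) + C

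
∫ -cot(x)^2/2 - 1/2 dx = cot(x)/2 + C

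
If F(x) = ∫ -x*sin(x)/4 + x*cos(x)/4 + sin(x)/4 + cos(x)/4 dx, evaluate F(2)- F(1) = -sin(1)/4 + cos(2)/2 - cos(1)/4 + sin(2)/2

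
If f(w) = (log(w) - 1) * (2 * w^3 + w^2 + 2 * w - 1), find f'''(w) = (12*w^3*log(w) + 10*w^3 + 2*w^2 - 2*w - 2)/w^3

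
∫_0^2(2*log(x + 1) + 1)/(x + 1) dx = log(3) + log(3)^2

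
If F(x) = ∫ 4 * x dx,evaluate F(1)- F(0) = 2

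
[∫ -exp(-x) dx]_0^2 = -1 + exp(-2)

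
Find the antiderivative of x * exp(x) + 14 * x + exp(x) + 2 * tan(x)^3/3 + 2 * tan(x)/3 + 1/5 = 7*x^2 + x*exp(x) + x/5 + tan(x)^2/3 + C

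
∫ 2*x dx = x^2 + C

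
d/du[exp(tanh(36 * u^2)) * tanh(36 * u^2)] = -72*u*(tanh(36*u^2) - 1)*(tanh(36*u^2) + 1)^2*exp(tanh(36*u^2))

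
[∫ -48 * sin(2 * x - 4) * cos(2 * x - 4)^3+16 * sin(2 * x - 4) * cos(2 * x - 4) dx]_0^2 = -6*sin(4)^4 + 8*sin(4)^2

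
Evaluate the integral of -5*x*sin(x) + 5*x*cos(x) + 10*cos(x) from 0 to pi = -5*pi - 10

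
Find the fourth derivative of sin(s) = sin(s)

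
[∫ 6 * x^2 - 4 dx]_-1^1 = -4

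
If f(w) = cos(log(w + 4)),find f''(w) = -sqrt(2)*cos(log(w + 4) + pi/4)/(w^2 + 8*w + 16)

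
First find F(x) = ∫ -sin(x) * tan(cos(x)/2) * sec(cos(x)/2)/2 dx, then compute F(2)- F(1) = -sec(cos(1)/2) + sec(cos(2)/2)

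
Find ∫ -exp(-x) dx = exp(-x) + C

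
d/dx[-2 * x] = -2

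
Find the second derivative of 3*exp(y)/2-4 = 3*exp(y)/2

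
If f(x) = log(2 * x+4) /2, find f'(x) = 1/(2*x + 4)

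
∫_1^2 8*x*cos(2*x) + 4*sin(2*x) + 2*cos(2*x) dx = 9*sin(4) - 5*sin(2)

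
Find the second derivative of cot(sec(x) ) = (1 - 2/cos(x)^2 - 2*cos(1/cos(x))/(sin(1/cos(x))*cos(x)) + 2*cos(1/cos(x))/(sin(1/cos(x))*cos(x)^3))/(sin(1/cos(x))^2*cos(x))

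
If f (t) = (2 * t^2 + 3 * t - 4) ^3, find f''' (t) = 960*t^3 + 2160*t^2 + 144*t - 702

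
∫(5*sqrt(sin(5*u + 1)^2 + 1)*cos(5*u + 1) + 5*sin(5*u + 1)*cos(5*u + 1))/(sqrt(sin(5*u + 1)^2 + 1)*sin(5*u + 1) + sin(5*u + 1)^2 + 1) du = log(sqrt(sin(5*u + 1)^2 + 1) + sin(5*u + 1)) + C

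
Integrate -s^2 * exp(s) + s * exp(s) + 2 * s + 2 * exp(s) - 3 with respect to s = (1 - exp(s))*(s^2 - 3*s + 1) + C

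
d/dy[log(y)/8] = 1/(8*y)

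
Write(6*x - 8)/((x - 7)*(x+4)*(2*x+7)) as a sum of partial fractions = 116/(21*(2*x + 7)) - 32/(11*(x + 4)) + 34/(231*(x - 7))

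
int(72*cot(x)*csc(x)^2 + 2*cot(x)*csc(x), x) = -2*(sin(x) + 18)/sin(x)^2 + C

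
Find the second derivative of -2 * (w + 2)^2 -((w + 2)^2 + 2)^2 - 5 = -12*w^2 - 48*w - 60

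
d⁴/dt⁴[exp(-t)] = exp(-t)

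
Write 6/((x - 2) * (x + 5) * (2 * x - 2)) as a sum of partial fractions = 1/(14*(x + 5)) - 1/(2*(x - 1)) + 3/(7*(x - 2))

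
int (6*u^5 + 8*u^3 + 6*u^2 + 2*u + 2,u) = u^6 + 2*u^4 + 2*u^3 + u^2 + 2*u + C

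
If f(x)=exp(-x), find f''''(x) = exp(-x)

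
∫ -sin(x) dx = cos(x) + C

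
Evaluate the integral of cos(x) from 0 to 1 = sin(1)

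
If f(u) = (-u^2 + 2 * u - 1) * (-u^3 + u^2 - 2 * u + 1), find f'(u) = 5*u^4 - 12*u^3 + 15*u^2 - 12*u + 4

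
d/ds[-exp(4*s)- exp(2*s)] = -4*exp(4*s) - 2*exp(2*s)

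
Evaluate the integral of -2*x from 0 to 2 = -4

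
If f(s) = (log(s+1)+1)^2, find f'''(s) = (4*log(s + 1) - 2)/(s^3 + 3*s^2 + 3*s + 1)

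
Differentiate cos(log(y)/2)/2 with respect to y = -sin(log(y)/2)/(4*y)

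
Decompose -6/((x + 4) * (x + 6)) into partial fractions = 3/(x + 6) - 3/(x + 4)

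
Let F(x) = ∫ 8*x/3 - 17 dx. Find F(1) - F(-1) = -34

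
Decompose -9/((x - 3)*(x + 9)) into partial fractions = 3/(4*(x + 9)) - 3/(4*(x - 3))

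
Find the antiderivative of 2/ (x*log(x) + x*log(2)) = 2*log(log(2*x)) + C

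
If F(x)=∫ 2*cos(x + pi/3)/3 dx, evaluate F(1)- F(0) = -sqrt(3)/3 + 2*sin(1 + pi/3)/3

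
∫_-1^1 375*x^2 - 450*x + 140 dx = 530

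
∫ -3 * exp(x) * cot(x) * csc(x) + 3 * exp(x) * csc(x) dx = 3*exp(x)*csc(x) + C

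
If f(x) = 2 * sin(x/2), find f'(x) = cos(x/2)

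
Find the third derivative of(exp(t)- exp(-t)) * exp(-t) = 8*exp(-2*t)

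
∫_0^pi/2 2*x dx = pi^2/4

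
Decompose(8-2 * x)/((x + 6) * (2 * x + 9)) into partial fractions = 34/(3*(2*x + 9)) - 20/(3*(x + 6))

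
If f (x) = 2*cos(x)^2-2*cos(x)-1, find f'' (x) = 2*cos(x) - 4*cos(2*x)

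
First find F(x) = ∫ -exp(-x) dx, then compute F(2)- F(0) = -1 + exp(-2)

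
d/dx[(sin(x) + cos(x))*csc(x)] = -1/sin(x)^2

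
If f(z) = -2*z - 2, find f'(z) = -2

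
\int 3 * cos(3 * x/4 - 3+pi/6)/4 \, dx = sin(3*x/4 - 3 + pi/6) + C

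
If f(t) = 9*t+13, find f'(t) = 9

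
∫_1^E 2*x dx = -1 + exp(2)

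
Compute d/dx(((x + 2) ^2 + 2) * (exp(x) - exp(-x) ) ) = (x^2*exp(2*x) + x^2 + 6*x*exp(2*x) + 2*x + 10*exp(2*x) + 2)*exp(-x)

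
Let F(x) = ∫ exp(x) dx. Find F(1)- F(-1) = E - exp(-1)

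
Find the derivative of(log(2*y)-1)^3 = (3*log(y)^2 - 6*log(y) + 6*log(2)*log(y) - 6*log(2) + 3*log(2)^2 + 3)/y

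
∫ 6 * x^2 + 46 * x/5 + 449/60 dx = 2*x^3 + 23*x^2/5 + 449*x/60 + C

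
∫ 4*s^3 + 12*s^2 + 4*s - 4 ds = s^4 + 4*s^3 + 2*s^2 - 4*s + C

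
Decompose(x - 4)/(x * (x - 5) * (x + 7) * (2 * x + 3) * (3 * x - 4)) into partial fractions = 54/(4675*(3*x - 4)) + 8/(663*(2*x + 3)) - 1/(2100*(x + 7)) + 1/(8580*(x - 5)) - 1/(105*x)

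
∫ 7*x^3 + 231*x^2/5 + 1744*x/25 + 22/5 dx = 7*x^4/4 + 77*x^3/5 + 872*x^2/25 + 22*x/5 + C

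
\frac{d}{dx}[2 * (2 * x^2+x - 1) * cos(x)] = -4*x^2*sin(x) - 2*x*sin(x) + 8*x*cos(x) + 2*sin(x) + 2*cos(x)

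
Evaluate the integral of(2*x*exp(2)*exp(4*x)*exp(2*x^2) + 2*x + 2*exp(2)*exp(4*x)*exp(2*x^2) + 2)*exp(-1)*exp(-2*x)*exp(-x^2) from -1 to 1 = -exp(-4) + exp(4)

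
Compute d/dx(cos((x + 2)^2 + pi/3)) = -2*(x + 2)*sin(x^2 + 4*x + pi/3 + 4)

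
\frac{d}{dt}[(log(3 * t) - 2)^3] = (3*log(t)^2 - 12*log(t) + 6*log(3)*log(t) - 12*log(3) + 3*log(3)^2 + 12)/t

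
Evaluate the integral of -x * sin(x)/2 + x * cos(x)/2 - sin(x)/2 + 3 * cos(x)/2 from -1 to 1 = cos(1) + 2*sin(1)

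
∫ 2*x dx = x^2 + C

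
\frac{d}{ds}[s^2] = 2*s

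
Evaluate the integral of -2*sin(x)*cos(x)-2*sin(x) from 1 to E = -(cos(1) + 1)^2 + (cos(E) + 1)^2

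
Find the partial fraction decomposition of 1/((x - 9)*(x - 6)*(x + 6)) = 1/(180*(x + 6)) - 1/(36*(x - 6)) + 1/(45*(x - 9))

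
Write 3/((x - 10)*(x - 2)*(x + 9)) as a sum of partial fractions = 3/(209*(x + 9)) - 3/(88*(x - 2)) + 3/(152*(x - 10))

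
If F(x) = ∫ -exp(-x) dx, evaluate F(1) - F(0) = -1 + exp(-1)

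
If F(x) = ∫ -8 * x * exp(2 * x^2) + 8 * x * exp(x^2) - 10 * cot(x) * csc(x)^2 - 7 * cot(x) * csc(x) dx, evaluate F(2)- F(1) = -2*exp(8) - 4*E - 7*csc(1) - 5*csc(1)^2 + 5*csc(2)^2 + 7*csc(2) + 2*exp(2) + 4*exp(4)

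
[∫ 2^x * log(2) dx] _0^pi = -1 + 2^pi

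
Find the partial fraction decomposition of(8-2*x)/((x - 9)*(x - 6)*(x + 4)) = 8/(65*(x + 4)) + 2/(15*(x - 6)) - 10/(39*(x - 9))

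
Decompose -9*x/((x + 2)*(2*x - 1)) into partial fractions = -9/(5*(2*x - 1)) - 18/(5*(x + 2))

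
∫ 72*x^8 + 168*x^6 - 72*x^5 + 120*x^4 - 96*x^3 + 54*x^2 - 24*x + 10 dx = 8*x^9 + 24*x^7 - 12*x^6 + 24*x^5 - 24*x^4 + 18*x^3 - 12*x^2 + 10*x + C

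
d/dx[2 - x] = -1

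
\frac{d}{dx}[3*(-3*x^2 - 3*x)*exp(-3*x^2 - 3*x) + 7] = (54*x^3 + 81*x^2 + 9*x - 9)*exp(-3*x^2 - 3*x)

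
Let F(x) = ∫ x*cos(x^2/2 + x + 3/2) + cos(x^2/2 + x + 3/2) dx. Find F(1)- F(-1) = -sin(1) + sin(3)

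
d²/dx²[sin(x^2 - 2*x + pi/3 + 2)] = -4*x^2*sin(x^2 - 2*x + pi/3 + 2) + 8*x*sin(x^2 - 2*x + pi/3 + 2) - 4*sin(x^2 - 2*x + pi/3 + 2) + 2*cos(x^2 - 2*x + pi/3 + 2)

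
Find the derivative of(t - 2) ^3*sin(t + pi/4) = (t - 2)^2*(t*cos(t + pi/4) + 5*sqrt(2)*sin(t)/2 + sqrt(2)*cos(t)/2)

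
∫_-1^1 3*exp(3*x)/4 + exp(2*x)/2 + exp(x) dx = -exp(-1) - exp(-2)/4 - exp(-3)/4 + exp(2)/4 + E + exp(3)/4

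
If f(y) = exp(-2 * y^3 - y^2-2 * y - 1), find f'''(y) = (-216*y^6 - 216*y^5 - 288*y^4 + 64*y^3 + 12*y^2 + 60*y - 8)*exp(-2*y^3 - y^2 - 2*y - 1)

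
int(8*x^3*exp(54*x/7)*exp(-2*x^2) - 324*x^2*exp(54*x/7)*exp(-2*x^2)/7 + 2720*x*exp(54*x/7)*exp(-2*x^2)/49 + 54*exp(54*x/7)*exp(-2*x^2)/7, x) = -2*x*(7*x - 27)*exp(-2*x*(7*x - 27)/7)/7 + C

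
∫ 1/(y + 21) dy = log(y/3 + 7) + C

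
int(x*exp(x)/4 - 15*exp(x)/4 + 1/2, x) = (x - 16)*(exp(x) + 2)/4 + C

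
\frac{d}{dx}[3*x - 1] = 3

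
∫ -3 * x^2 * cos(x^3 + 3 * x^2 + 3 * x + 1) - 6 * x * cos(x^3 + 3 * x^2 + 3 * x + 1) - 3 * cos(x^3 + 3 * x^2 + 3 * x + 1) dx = -sin((x + 1)^3) + C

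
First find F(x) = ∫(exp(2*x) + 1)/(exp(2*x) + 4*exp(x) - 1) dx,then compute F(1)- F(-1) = -log(-E + exp(-1) + 4) + log(-exp(-1) + E + 4)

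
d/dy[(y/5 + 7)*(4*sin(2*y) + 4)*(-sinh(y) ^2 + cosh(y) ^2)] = 8*y*cos(2*y)/5 + 4*sin(2*y)/5 + 56*cos(2*y) + 4/5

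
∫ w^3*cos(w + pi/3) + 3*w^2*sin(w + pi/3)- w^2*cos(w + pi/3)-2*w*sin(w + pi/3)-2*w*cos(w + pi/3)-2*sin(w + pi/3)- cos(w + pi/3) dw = (w^3 - w^2 - 2*w - 1)*sin(w + pi/3) + C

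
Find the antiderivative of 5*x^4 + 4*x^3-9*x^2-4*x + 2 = x^5 + x^4 - 3*x^3 - 2*x^2 + 2*x + C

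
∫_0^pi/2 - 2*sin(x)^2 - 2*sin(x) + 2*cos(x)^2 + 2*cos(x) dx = 0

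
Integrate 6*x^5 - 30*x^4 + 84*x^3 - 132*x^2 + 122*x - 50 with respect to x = x^6 - 6*x^5 + 21*x^4 - 44*x^3 + 61*x^2 - 50*x + C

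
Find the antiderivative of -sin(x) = cos(x) + C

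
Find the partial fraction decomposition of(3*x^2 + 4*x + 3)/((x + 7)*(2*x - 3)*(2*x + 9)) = -61/(40*(2*x + 9)) + 21/(136*(2*x - 3)) + 122/(85*(x + 7))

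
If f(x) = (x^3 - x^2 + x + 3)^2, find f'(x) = 6*x^5 - 10*x^4 + 12*x^3 + 12*x^2 - 10*x + 6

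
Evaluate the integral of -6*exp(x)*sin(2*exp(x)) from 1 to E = -3*cos(2*E) + 3*cos(2*exp(E))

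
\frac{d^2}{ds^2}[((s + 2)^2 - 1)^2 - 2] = 12*s^2 + 48*s + 44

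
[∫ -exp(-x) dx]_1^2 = -exp(-1) + exp(-2)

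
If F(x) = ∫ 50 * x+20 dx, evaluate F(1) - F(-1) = 40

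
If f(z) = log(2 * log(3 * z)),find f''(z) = (-log(z) - log(3) - 1)/(z^2*log(z)^2 + 2*z^2*log(3)*log(z) + z^2*log(3)^2)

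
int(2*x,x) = x^2 + C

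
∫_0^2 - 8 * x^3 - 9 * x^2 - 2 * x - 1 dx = -62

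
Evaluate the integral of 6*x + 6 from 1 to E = -12 + 3*(1 + E)^2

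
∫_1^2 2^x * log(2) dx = 2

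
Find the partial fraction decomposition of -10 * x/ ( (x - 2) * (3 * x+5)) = -50/(11*(3*x + 5)) - 20/(11*(x - 2))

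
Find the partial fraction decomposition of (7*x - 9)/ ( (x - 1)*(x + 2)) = 23/(3*(x + 2)) - 2/(3*(x - 1))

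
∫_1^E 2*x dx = -1 + exp(2)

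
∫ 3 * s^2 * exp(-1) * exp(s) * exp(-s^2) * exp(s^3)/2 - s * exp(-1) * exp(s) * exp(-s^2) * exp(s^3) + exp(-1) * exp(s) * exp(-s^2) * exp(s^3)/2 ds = exp(s^3 - s^2 + s - 1)/2 + C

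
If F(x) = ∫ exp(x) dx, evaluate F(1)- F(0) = -1 + E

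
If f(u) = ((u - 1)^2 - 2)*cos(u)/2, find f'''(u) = u^2*sin(u)/2 - u*sin(u) - 3*u*cos(u) - 7*sin(u)/2 + 3*cos(u)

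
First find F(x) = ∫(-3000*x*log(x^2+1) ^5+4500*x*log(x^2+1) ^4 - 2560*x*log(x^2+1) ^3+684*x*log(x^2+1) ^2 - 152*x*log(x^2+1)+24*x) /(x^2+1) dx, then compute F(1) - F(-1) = 0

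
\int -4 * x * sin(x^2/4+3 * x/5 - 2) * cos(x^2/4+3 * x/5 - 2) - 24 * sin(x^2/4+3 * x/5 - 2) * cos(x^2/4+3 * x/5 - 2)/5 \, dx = -4*sin(x^2/4 + 3*x/5 - 2)^2 + C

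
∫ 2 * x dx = x^2 + C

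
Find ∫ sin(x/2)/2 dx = -cos(x/2) + C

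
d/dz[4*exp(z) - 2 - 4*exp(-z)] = (4*exp(2*z) + 4)*exp(-z)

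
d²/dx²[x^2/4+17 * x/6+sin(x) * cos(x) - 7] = 1/2 - 2*sin(2*x)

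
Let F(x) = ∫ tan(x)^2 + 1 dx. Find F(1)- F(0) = tan(1)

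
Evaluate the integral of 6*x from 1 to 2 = 9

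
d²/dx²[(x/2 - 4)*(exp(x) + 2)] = x*exp(x)/2 - 3*exp(x)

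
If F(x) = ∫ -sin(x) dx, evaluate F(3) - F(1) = cos(3) - cos(1)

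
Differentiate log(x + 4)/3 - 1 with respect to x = 1/(3*x + 12)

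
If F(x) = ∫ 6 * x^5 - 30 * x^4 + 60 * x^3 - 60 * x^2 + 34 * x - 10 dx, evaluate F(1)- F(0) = -3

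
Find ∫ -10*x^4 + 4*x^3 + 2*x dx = -2*x^5 + x^4 + x^2 + C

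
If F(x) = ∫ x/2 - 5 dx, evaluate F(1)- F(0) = -19/4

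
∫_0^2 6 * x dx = 12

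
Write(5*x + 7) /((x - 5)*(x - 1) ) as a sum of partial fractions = -3/(x - 1) + 8/(x - 5)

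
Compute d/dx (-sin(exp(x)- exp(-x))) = -(exp(2*x) + 1)*exp(-x)*cos(exp(x) - exp(-x))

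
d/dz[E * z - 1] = E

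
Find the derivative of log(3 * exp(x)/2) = 1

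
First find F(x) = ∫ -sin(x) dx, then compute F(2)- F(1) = -cos(1) + cos(2)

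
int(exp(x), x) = exp(x) + C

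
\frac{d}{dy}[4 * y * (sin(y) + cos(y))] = 4*sqrt(2)*(y*cos(y + pi/4) + sin(y + pi/4))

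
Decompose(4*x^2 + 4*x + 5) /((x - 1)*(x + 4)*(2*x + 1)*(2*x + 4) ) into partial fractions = -16/(63*(2*x + 1)) - 53/(140*(x + 4)) + 13/(36*(x + 2)) + 13/(90*(x - 1))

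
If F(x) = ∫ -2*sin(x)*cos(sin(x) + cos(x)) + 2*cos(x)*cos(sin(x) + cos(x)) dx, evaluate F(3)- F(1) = -2*sin(cos(1) + sin(1)) + 2*sin(cos(3) + sin(3))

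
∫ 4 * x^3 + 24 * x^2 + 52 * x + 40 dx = x^4 + 8*x^3 + 26*x^2 + 40*x + C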